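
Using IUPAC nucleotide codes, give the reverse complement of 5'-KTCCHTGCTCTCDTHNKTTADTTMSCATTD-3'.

Standard pairs A↔T, G↔C; ambiguity codes pair M↔K, S↔S, D↔H, N↔N. Complement (MAGGDACGAGAGHADNMAATHAAKSGTAAH), then reverse for 5'→3'.

5′-HAATGSKAAHTAAMNDAHGAGAGCADGGAM-3′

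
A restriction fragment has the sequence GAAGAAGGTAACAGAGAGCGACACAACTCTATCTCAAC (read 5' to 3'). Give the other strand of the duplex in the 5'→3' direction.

The complement of GAAGAAGGTAACAGAGAGCGACACAACTCTATCTCAAC is CTTCTTCCATTGTCTCTCGCTGTGTTGAGATAGAGTTG (A↔T, G↔C). DNA strands are antiparallel, so the complementary strand runs 3'→5'; reversing gives the 5'→3' form.

5′-GTTGAGATAGAGTTGTGTCGCTCTCTGTTACCTTCTTC-3′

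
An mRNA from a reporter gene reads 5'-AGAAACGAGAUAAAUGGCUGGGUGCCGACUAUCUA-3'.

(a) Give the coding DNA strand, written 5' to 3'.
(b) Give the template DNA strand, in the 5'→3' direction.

(a) 5'-AGAAACGAGATAAATGGCTGGGTGCCGACTATCTA-3'
(b) 5'-TAGATAGTCGGCACCCAGCCATTTATCTCGTTTCT-3'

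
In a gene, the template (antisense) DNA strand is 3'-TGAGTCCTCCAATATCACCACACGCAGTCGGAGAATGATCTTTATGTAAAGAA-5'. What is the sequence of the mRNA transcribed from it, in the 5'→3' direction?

5'-ACUCAGGAGGUUAUAGUGGUGUGCGUCAGCCUCUUACUAGAAAUACAUUUCUU-3'

Reading the template 3'→5' as shown, RNA polymerase pairs each base (A→U, T→A, G↔C) to build mRNA 5'→3' directly.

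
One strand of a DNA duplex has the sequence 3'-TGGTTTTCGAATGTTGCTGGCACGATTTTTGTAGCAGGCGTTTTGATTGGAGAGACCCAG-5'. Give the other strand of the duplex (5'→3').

5'-ACCAAAAGCTTACAACGACCGTGCTAAAAACATCGTCCGCAAAACTAACCTCTCTGGGTC-3'

The strand is given 3'→5', so its complement runs 5'→3' in the same left-to-right order: pair each base A↔T, G↔C.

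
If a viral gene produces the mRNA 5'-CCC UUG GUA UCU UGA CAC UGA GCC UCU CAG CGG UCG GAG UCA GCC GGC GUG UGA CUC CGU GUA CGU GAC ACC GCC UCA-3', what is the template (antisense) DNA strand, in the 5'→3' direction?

Replace U with T to get the coding DNA strand: CCCTTGGTATCTTGACACTGAGCCTCTCAGCGGTCGGAGTCAGCCGGCGTGTGACTCCGTGTACGTGACACCGCCTCA. The template strand is its reverse complement (complement GGGAACCATAGAACTGTGACTCGGAGAGTCGCCAGCCTCAGTCGGCCGCACACTGAGGCACATGCACTGTGGCGGAGT, then reverse).

5'-TGAGGCGGTGTCACGTACACGGAGTCACACGCCGGCTGACTCCGACCGCTGAGAGGCTCAGTGTCAAGATACCAAGGG-3'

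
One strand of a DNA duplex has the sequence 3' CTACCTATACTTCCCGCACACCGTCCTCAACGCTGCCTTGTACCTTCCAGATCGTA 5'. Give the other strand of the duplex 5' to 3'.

The strand is given 3'→5', so its complement runs 5'→3' in the same left-to-right order: pair each base A↔T, G↔C.

5'-GATGGATATGAAGGGCGTGTGGCAGGAGTTGCGACGGAACATGGAAGGTCTAGCAT-3'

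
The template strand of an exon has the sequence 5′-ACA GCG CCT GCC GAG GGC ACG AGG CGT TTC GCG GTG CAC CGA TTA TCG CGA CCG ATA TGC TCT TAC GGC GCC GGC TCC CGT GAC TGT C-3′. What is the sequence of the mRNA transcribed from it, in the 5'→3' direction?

RNA polymerase reads the template 3'→5' and synthesizes mRNA 5'→3' by base-pairing (A→U, T→A, G↔C). The complement of the template is TGTCGCGGACGGCTCCCGTGCTCCGCAAAGCGCCACGTGGCTAATAGCGCTGGCTATACGAGAATGCCGCGGCCGAGGGCACTGACAG; antiparallel, so 5'→3' the coding strand is GACAGTCACGGGAGCCGGCGCCGTAAGAGCATATCGGTCGCGATAATCGGTGCACCGCGAAACGCCTCGTGCCCTCGGCAGGCGCTGT. Replace T with U for the mRNA.

5'-GACAGUCACGGGAGCCGGCGCCGUAAGAGCAUAUCGGUCGCGAUAAUCGGUGCACCGCGAAACGCCUCGUGCCCUCGGCAGGCGCUGU-3'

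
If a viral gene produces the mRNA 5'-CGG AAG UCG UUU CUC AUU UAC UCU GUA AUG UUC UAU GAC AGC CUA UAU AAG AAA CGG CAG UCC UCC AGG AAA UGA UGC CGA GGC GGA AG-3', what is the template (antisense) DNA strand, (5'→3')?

Replace U with T to get the coding DNA strand: CGGAAGTCGTTTCTCATTTACTCTGTAATGTTCTATGACAGCCTATATAAGAAACGGCAGTCCTCCAGGAAATGATGCCGAGGCGGAAG. The template strand is its reverse complement (complement GCCTTCAGCAAAGAGTAAATGAGACATTACAAGATACTGTCGGATATATTCTTTGCCGTCAGGAGGTCCTTTACTACGGCTCCGCCTTC, then reverse).

5'-CTTCCGCCTCGGCATCATTTCCTGGAGGACTGCCGTTTCTTATATAGGCTGTCATAGAACATTACAGAGTAAATGAGAAACGACTTCCG-3'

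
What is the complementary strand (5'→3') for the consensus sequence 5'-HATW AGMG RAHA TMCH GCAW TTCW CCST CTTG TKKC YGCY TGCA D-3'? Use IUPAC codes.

5'-HTGCARGCRGMMACAAGASGGWGAAWTGCDGKATDTYCKCTWATD-3'

Standard pairs A↔T, G↔C; ambiguity codes pair R↔Y, M↔K, W↔W, S↔S, D↔H. Complement (DTAWTCKCYTDTAKGDCGTWAAGWGGSAGAACAMMGRCGRACGTH), then reverse for 5'→3'.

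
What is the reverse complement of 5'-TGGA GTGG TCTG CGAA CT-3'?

Complement each base (A↔T, G↔C): ACCTCACCAGACGCTTGA. Then reverse.

5'-AGTTCGCAGACCACTCCA-3'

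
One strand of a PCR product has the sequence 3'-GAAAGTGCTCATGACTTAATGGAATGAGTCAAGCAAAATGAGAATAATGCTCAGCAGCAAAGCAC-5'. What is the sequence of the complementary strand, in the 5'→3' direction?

5'-CTTTCACGAGTACTGAATTACCTTACTCAGTTCGTTTTACTCTTATTACGAGTCGTCGTTTCGTG-3'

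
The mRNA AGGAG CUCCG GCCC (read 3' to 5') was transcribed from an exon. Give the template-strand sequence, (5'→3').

5'-TCCTCGAGGCCGGG-3'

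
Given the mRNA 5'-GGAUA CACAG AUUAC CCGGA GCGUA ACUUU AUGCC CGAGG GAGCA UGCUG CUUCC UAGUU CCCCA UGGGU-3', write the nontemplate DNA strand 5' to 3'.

5'-GGATACACAGATTACCCGGAGCGTAACTTTATGCCCGAGGGAGCATGCTGCTTCCTAGTTCCCCATGGGT-3'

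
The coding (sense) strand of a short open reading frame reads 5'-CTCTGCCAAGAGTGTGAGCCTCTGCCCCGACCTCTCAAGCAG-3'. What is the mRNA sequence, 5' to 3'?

5'-CUCUGCCAAGAGUGUGAGCCUCUGCCCCGACCUCUCAAGCAG-3'

mRNA has the coding-strand sequence with U in place of T.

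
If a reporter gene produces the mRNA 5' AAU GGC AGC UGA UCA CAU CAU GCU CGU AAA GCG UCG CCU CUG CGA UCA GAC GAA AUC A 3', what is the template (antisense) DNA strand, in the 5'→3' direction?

5'-TGATTTCGTCTGATCGCAGAGGCGACGCTTTACGAGCATGATGTGATCAGCTGCCATT-3'

Replace U with T to get the coding DNA strand: AATGGCAGCTGATCACATCATGCTCGTAAAGCGTCGCCTCTGCGATCAGACGAAATCA. The template strand is its reverse complement (complement TTACCGTCGACTAGTGTAGTACGAGCATTTCGCAGCGGAGACGCTAGTCTGCTTTAGT, then reverse).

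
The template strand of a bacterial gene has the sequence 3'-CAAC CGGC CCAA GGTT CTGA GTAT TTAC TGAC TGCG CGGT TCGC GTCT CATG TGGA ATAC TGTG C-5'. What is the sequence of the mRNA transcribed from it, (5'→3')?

5'-GUUGGCCGGGUUCCAAGACUCAUAAAUGACUGACGCGCCAAGCGCAGAGUACACCUUAUGACACG-3'

Reading the template 3'→5' as shown, RNA polymerase pairs each base (A→U, T→A, G↔C) to build mRNA 5'→3' directly.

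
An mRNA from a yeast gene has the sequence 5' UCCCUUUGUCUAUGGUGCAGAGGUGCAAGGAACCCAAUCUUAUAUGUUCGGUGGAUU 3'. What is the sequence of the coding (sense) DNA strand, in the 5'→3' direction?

The coding DNA strand has the same 5'→3' sequence as the mRNA with U replaced by T.

5′-TCCCTTTGTCTATGGTGCAGAGGTGCAAGGAACCCAATCTTATATGTTCGGTGGATT-3′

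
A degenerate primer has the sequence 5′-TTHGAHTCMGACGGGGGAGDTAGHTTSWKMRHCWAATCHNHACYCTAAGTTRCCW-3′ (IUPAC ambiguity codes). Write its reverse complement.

Standard pairs A↔T, G↔C; ambiguity codes pair R↔Y, M↔K, W↔W, S↔S, D↔H, N↔N. Complement (AADCTDAGKCTGCCCCCTCHATCDAASWMKYDGWTTAGDNDTGRGATTCAAYGGW), then reverse for 5'→3'.

5'-WGGYAACTTAGRGTDNDGATTWGDYKMWSAADCTAHCTCCCCCGTCKGADTCDAA-3'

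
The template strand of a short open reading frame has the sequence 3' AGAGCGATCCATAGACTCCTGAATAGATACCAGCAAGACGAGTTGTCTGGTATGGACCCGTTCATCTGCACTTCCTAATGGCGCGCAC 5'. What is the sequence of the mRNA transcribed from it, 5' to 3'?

5'-UCUCGCUAGGUAUCUGAGGACUUAUCUAUGGUCGUUCUGCUCAACAGACCAUACCUGGGCAAGUAGACGUGAAGGAUUACCGCGCGUG-3'

Reading the template 3'→5' as shown, RNA polymerase pairs each base (A→U, T→A, G↔C) to build mRNA 5'→3' directly.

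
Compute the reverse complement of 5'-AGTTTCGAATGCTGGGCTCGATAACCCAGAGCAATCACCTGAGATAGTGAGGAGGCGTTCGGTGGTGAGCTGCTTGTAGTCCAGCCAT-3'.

Reading the sequence 3'→5' and pairing each base (A↔T, G↔C) gives the reverse complement directly.

5'-ATGGCTGGACTACAAGCAGCTCACCACCGAACGCCTCCTCACTATCTCAGGTGATTGCTCTGGGTTATCGAGCCCAGCATTCGAAACT-3'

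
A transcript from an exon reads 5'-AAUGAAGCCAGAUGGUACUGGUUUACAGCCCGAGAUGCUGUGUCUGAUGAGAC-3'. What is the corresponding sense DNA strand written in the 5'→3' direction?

5'-AATGAAGCCAGATGGTACTGGTTTACAGCCCGAGATGCTGTGTCTGATGAGAC-3'

The coding DNA strand has the same 5'→3' sequence as the mRNA with U replaced by T.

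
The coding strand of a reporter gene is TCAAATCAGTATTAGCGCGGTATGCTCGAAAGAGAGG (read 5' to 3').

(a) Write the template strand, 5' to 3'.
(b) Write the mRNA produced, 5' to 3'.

(a) The template strand is the reverse complement of the coding strand: complement AGTTTAGTCATAATCGCGCCATACGAGCTTTCTCTCC, then reverse.
(b) mRNA matches the coding strand with T→U.

(a) 5'-CCTCTCTTTCGAGCATACCGCGCTAATACTGATTTGA-3'
(b) 5'-UCAAAUCAGUAUUAGCGCGGUAUGCUCGAAAGAGAGG-3'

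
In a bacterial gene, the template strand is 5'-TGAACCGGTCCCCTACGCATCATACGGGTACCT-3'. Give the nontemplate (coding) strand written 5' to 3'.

5′-AGGTACCCGTATGATGCGTAGGGGACCGGTTCA-3′

The coding strand is complementary and antiparallel to the template: take the complement (A↔T, G↔C) and reverse.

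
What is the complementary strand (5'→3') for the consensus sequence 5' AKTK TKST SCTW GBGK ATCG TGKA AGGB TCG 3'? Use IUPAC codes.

Standard pairs A↔T, G↔C; ambiguity codes pair K↔M, W↔W, S↔S, B↔V. Complement (TMAMAMSASGAWCVCMTAGCACMTTCCVAGC), then reverse for 5'→3'.

5'-CGAVCCTTMCACGATMCVCWAGSASMAMAMT-3'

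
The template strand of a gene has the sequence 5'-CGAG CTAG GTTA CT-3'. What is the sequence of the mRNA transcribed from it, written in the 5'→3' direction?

5'-AGUAACCUAGCUCG-3'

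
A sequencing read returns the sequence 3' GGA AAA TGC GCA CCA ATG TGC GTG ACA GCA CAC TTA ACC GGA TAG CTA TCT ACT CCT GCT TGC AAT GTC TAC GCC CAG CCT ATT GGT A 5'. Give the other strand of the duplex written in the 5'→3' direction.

5'-CCTTTTACGCGTGGTTACACGCACTGTCGTGTGAATTGGCCTATCGATAGATGAGGACGAACGTTACAGATGCGGGTCGGATAACCAT-3'

The strand is given 3'→5', so its complement runs 5'→3' in the same left-to-right order: pair each base A↔T, G↔C.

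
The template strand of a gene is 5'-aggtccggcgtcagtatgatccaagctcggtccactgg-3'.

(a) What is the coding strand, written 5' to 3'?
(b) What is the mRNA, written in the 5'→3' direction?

(a) 5′-CCAGTGGACCGAGCTTGGATCATACTGACGCCGGACCT-3′
(b) 5′-CCAGUGGACCGAGCUUGGAUCAUACUGACGCCGGACCU-3′

(a) The coding strand is the reverse complement of the template: complement TCCAGGCCGCAGTCATACTAGGTTCGAGCCAGGTGACC, then reverse.
(b) mRNA has the coding-strand sequence with T→U.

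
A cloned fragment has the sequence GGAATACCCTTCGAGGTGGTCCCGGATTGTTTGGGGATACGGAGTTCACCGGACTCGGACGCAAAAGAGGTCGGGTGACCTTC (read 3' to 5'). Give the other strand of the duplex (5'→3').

5'-CCTTATGGGAAGCTCCACCAGGGCCTAACAAACCCCTATGCCTCAAGTGGCCTGAGCCTGCGTTTTCTCCAGCCCACTGGAAG-3'

The strand is given 3'→5', so its complement runs 5'→3' in the same left-to-right order: pair each base A↔T, G↔C.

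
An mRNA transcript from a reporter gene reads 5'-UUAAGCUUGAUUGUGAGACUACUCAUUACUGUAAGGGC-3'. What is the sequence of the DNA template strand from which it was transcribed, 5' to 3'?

5'-GCCCTTACAGTAATGAGTAGTCTCACAATCAAGCTTAA-3'

Replace U with T to get the coding DNA strand: TTAAGCTTGATTGTGAGACTACTCATTACTGTAAGGGC. The template strand is its reverse complement (complement AATTCGAACTAACACTCTGATGAGTAATGACATTCCCG, then reverse).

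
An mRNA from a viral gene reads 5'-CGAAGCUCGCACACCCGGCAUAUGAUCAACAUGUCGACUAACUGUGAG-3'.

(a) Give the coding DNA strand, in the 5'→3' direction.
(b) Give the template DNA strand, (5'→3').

(a) 5'-CGAAGCTCGCACACCCGGCATATGATCAACATGTCGACTAACTGTGAG-3'
(b) 5'-CTCACAGTTAGTCGACATGTTGATCATATGCCGGGTGTGCGAGCTTCG-3'

(a) The coding strand matches the mRNA with U→T.
(b) The template strand is the reverse complement of the coding strand.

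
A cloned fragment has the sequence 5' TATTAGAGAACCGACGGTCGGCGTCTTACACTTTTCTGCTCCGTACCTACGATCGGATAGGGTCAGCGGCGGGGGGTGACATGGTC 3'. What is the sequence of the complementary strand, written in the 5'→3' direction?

Pairing A↔T and G↔C gives ATAATCTCTTGGCTGCCAGCCGCAGAATGTGAAAAGACGAGGCATGGATGCTAGCCTATCCCAGTCGCCGCCCCCCACTGTACCAG, running 3'→5'. Reverse for the 5'→3' convention.

5'-GACCATGTCACCCCCCGCCGCTGACCCTATCCGATCGTAGGTACGGAGCAGAAAAGTGTAAGACGCCGACCGTCGGTTCTCTAATA-3'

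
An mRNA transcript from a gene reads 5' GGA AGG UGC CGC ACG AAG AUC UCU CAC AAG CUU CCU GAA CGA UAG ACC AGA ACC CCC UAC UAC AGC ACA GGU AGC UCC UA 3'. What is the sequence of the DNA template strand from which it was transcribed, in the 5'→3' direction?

Replace U with T to get the coding DNA strand: GGAAGGTGCCGCACGAAGATCTCTCACAAGCTTCCTGAACGATAGACCAGAACCCCCTACTACAGCACAGGTAGCTCCTA. The template strand is its reverse complement (complement CCTTCCACGGCGTGCTTCTAGAGAGTGTTCGAAGGACTTGCTATCTGGTCTTGGGGGATGATGTCGTGTCCATCGAGGAT, then reverse).

5′-TAGGAGCTACCTGTGCTGTAGTAGGGGGTTCTGGTCTATCGTTCAGGAAGCTTGTGAGAGATCTTCGTGCGGCACCTTCC-3′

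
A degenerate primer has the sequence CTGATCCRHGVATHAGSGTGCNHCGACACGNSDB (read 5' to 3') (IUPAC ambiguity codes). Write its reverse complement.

5'-VHSNCGTGTCGDNGCACSCTDATBCDYGGATCAG-3'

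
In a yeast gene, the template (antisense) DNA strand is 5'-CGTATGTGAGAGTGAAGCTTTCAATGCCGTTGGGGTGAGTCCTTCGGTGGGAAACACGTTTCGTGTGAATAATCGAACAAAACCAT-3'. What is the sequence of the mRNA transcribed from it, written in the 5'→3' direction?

5'-AUGGUUUUGUUCGAUUAUUCACACGAAACGUGUUUCCCACCGAAGGACUCACCCCAACGGCAUUGAAAGCUUCACUCUCACAUACG-3'

RNA polymerase reads the template 3'→5' and synthesizes mRNA 5'→3' by base-pairing (A→U, T→A, G↔C). The complement of the template is GCATACACTCTCACTTCGAAAGTTACGGCAACCCCACTCAGGAAGCCACCCTTTGTGCAAAGCACACTTATTAGCTTGTTTTGGTA; antiparallel, so 5'→3' the coding strand is ATGGTTTTGTTCGATTATTCACACGAAACGTGTTTCCCACCGAAGGACTCACCCCAACGGCATTGAAAGCTTCACTCTCACATACG. Replace T with U for the mRNA.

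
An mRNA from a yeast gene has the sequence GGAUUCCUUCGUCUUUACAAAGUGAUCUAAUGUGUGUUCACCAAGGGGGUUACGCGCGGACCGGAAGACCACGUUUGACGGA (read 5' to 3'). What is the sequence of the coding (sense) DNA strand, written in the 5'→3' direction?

The coding DNA strand has the same 5'→3' sequence as the mRNA with U replaced by T.

5'-GGATTCCTTCGTCTTTACAAAGTGATCTAATGTGTGTTCACCAAGGGGGTTACGCGCGGACCGGAAGACCACGTTTGACGGA-3'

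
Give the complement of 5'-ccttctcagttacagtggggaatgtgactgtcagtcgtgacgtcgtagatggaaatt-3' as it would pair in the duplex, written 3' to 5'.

Base-pairing A↔T, G↔C gives the complement. The complementary strand is antiparallel, so paired with a 5'→3' strand it runs 3'→5'.

3′-GGAAGAGTCAATGTCACCCCTTACACTGACAGTCAGCACTGCAGCATCTACCTTTAA-5′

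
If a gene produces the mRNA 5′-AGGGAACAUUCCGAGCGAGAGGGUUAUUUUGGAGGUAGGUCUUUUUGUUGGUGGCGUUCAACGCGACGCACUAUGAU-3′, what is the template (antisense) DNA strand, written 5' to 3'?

5′-ATCATAGTGCGTCGCGTTGAACGCCACCAACAAAAAGACCTACCTCCAAAATAACCCTCTCGCTCGGAATGTTCCCT-3′

Replace U with T to get the coding DNA strand: AGGGAACATTCCGAGCGAGAGGGTTATTTTGGAGGTAGGTCTTTTTGTTGGTGGCGTTCAACGCGACGCACTATGAT. The template strand is its reverse complement (complement TCCCTTGTAAGGCTCGCTCTCCCAATAAAACCTCCATCCAGAAAAACAACCACCGCAAGTTGCGCTGCGTGATACTA, then reverse).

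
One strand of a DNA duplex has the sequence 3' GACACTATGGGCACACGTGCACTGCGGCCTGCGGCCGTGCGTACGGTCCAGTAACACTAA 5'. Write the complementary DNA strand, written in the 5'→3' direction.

5'-CTGTGATACCCGTGTGCACGTGACGCCGGACGCCGGCACGCATGCCAGGTCATTGTGATT-3'

The strand is given 3'→5', so its complement runs 5'→3' in the same left-to-right order: pair each base A↔T, G↔C.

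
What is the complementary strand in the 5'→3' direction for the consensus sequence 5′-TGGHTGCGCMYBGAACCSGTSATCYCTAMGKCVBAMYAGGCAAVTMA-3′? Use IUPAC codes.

5'-TKABTTGCCTRKTVBGMCKTAGRGATSACSGGTTCVRKGCGCADCCA-3'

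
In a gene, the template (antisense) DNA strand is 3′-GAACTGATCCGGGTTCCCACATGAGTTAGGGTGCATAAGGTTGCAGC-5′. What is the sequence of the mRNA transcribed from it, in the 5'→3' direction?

5'-CUUGACUAGGCCCAAGGGUGUACUCAAUCCCACGUAUUCCAACGUCG-3'

Reading the template 3'→5' as shown, RNA polymerase pairs each base (A→U, T→A, G↔C) to build mRNA 5'→3' directly.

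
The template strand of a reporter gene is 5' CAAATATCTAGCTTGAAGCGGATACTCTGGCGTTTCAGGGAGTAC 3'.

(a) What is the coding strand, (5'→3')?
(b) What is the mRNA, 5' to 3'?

(a) 5'-GTACTCCCTGAAACGCCAGAGTATCCGCTTCAAGCTAGATATTTG-3'
(b) 5'-GUACUCCCUGAAACGCCAGAGUAUCCGCUUCAAGCUAGAUAUUUG-3'

(a) The coding strand is the reverse complement of the template: complement GTTTATAGATCGAACTTCGCCTATGAGACCGCAAAGTCCCTCATG, then reverse.
(b) mRNA has the coding-strand sequence with T→U.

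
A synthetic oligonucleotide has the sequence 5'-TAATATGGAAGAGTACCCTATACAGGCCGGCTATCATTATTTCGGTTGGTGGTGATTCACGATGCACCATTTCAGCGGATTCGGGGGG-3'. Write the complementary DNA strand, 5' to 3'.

The complement of TAATATGGAAGAGTACCCTATACAGGCCGGCTATCATTATTTCGGTTGGTGGTGATTCACGATGCACCATTTCAGCGGATTCGGGGGG is ATTATACCTTCTCATGGGATATGTCCGGCCGATAGTAATAAAGCCAACCACCACTAAGTGCTACGTGGTAAAGTCGCCTAAGCCCCCC (A↔T, G↔C). DNA strands are antiparallel, so the complementary strand runs 3'→5'; reversing gives the 5'→3' form.

5'-CCCCCCGAATCCGCTGAAATGGTGCATCGTGAATCACCACCAACCGAAATAATGATAGCCGGCCTGTATAGGGTACTCTTCCATATTA-3'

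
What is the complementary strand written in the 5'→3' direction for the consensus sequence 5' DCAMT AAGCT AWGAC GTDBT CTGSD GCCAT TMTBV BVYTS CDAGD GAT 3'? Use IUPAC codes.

Standard pairs A↔T, G↔C; ambiguity codes pair Y↔R, M↔K, W↔W, S↔S, B↔V, D↔H. Complement (HGTKATTCGATWCTGCAHVAGACSHCGGTAAKAVBVBRASGHTCHCTA), then reverse for 5'→3'.

5'-ATCHCTHGSARBVBVAKAATGGCHSCAGAVHACGTCWTAGCTTAKTGH-3'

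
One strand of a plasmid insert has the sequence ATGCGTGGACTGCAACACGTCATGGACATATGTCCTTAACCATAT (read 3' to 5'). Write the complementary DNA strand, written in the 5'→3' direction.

5'-TACGCACCTGACGTTGTGCAGTACCTGTATACAGGAATTGGTATA-3'

The strand is given 3'→5', so its complement runs 5'→3' in the same left-to-right order: pair each base A↔T, G↔C.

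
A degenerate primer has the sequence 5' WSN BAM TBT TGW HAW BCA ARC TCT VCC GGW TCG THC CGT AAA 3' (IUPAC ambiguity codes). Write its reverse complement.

Standard pairs A↔T, G↔C; ambiguity codes pair R↔Y, M↔K, W↔W, S↔S, B↔V, H↔D, N↔N. Complement (WSNVTKAVAACWDTWVGTTYGAGABGGCCWAGCADGGCATTT), then reverse for 5'→3'.

5'-TTTACGGDACGAWCCGGBAGAGYTTGVWTDWCAAVAKTVNSW-3'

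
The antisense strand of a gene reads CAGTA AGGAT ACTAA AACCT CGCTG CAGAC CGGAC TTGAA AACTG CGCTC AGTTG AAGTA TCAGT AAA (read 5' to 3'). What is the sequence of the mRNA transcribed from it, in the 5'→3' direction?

RNA polymerase reads the template 3'→5' and synthesizes mRNA 5'→3' by base-pairing (A→U, T→A, G↔C). The complement of the template is GTCATTCCTATGATTTTGGAGCGACGTCTGGCCTGAACTTTTGACGCGAGTCAACTTCATAGTCATTT; antiparallel, so 5'→3' the coding strand is TTTACTGATACTTCAACTGAGCGCAGTTTTCAAGTCCGGTCTGCAGCGAGGTTTTAGTATCCTTACTG. Replace T with U for the mRNA.

5'-UUUACUGAUACUUCAACUGAGCGCAGUUUUCAAGUCCGGUCUGCAGCGAGGUUUUAGUAUCCUUACUG-3'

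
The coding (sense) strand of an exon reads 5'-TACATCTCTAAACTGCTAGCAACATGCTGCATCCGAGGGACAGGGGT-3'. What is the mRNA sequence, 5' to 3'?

mRNA has the coding-strand sequence with U in place of T.

5′-UACAUCUCUAAACUGCUAGCAACAUGCUGCAUCCGAGGGACAGGGGU-3′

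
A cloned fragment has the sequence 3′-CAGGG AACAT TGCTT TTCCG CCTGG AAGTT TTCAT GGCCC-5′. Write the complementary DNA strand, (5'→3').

5'-GTCCCTTGTAACGAAAAGGCGGACCTTCAAAAGTACCGGG-3'

The strand is given 3'→5', so its complement runs 5'→3' in the same left-to-right order: pair each base A↔T, G↔C.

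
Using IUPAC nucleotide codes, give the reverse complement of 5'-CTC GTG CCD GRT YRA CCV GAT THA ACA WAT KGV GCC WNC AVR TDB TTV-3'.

5′-BAAVHAYBTGNWGGCBCMATWTGTTDAATCBGGTYRAYCHGGCACGAG-3′

Standard pairs A↔T, G↔C; ambiguity codes pair R↔Y, K↔M, W↔W, B↔V, D↔H, N↔N. Complement (GAGCACGGHCYARYTGGBCTAADTTGTWTAMCBCGGWNGTBYAHVAAB), then reverse for 5'→3'.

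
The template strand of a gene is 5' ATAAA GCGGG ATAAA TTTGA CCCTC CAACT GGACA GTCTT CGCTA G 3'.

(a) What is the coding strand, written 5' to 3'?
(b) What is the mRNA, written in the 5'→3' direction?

(a) 5'-CTAGCGAAGACTGTCCAGTTGGAGGGTCAAATTTATCCCGCTTTAT-3'
(b) 5'-CUAGCGAAGACUGUCCAGUUGGAGGGUCAAAUUUAUCCCGCUUUAU-3'

(a) The coding strand is the reverse complement of the template: complement TATTTCGCCCTATTTAAACTGGGAGGTTGACCTGTCAGAAGCGATC, then reverse.
(b) mRNA has the coding-strand sequence with T→U.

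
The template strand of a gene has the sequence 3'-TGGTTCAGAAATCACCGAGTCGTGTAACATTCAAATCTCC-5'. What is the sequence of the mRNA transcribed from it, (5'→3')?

5'-ACCAAGUCUUUAGUGGCUCAGCACAUUGUAAGUUUAGAGG-3'

Reading the template 3'→5' as shown, RNA polymerase pairs each base (A→U, T→A, G↔C) to build mRNA 5'→3' directly.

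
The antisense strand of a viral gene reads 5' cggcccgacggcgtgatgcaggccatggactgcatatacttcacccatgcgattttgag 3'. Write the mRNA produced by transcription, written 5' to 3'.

5'-CUCAAAAUCGCAUGGGUGAAGUAUAUGCAGUCCAUGGCCUGCAUCACGCCGUCGGGCCG-3'

The mRNA has the sequence of the coding strand (reverse complement of the template) with T→U. Reverse complement of CGGCCCGACGGCGTGATGCAGGCCATGGACTGCATATACTTCACCCATGCGATTTTGAG is CTCAAAATCGCATGGGTGAAGTATATGCAGTCCATGGCCTGCATCACGCCGTCGGGCCG; then T→U.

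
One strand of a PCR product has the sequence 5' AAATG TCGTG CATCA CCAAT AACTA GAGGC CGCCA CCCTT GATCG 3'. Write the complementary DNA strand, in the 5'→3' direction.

The complement of AAATGTCGTGCATCACCAATAACTAGAGGCCGCCACCCTTGATCG is TTTACAGCACGTAGTGGTTATTGATCTCCGGCGGTGGGAACTAGC (A↔T, G↔C). DNA strands are antiparallel, so the complementary strand runs 3'→5'; reversing gives the 5'→3' form.

5'-CGATCAAGGGTGGCGGCCTCTAGTTATTGGTGATGCACGACATTT-3'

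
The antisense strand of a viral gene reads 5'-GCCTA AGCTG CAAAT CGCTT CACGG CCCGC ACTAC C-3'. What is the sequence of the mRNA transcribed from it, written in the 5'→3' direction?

The mRNA has the sequence of the coding strand (reverse complement of the template) with T→U. Reverse complement of GCCTAAGCTGCAAATCGCTTCACGGCCCGCACTACC is GGTAGTGCGGGCCGTGAAGCGATTTGCAGCTTAGGC; then T→U.

5'-GGUAGUGCGGGCCGUGAAGCGAUUUGCAGCUUAGGC-3'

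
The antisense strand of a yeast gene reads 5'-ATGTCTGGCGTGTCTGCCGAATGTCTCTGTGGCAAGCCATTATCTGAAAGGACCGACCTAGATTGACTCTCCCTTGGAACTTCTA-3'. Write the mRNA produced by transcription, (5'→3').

5'-UAGAAGUUCCAAGGGAGAGUCAAUCUAGGUCGGUCCUUUCAGAUAAUGGCUUGCCACAGAGACAUUCGGCAGACACGCCAGACAU-3'

The mRNA has the sequence of the coding strand (reverse complement of the template) with T→U. Reverse complement of ATGTCTGGCGTGTCTGCCGAATGTCTCTGTGGCAAGCCATTATCTGAAAGGACCGACCTAGATTGACTCTCCCTTGGAACTTCTA is TAGAAGTTCCAAGGGAGAGTCAATCTAGGTCGGTCCTTTCAGATAATGGCTTGCCACAGAGACATTCGGCAGACACGCCAGACAT; then T→U.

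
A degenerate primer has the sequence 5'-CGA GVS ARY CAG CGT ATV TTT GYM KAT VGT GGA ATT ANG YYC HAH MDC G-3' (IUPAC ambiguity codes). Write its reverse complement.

Standard pairs A↔T, G↔C; ambiguity codes pair R↔Y, M↔K, S↔S, D↔H, V↔B, N↔N. Complement (GCTCBSTYRGTCGCATABAAACRKMTABCACCTTAATNCRRGDTDKHGC), then reverse for 5'→3'.

5′-CGHKDTDGRRCNTAATTCCACBATMKRCAAABATACGCTGRYTSBCTCG-3′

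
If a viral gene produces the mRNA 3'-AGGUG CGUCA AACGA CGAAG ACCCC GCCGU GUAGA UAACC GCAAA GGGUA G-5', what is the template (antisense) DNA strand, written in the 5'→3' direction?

5'-TCCACGCAGTTTGCTGCTTCTGGGGCGGCACATCTATTGGCGTTTCCCATC-3'

Written 5'→3' the mRNA is GAUGGGAAACGCCAAUAGAUGUGCCGCCCCAGAAGCAGCAAACUGCGUGGA, so the coding DNA strand is GATGGGAAACGCCAATAGATGTGCCGCCCCAGAAGCAGCAAACTGCGTGGA. The template is its reverse complement.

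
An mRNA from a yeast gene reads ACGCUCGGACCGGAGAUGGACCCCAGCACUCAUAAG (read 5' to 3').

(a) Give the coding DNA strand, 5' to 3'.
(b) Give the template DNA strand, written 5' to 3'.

(a) The coding strand matches the mRNA with U→T.
(b) The template strand is the reverse complement of the coding strand.

(a) 5′-ACGCTCGGACCGGAGATGGACCCCAGCACTCATAAG-3′
(b) 5'-CTTATGAGTGCTGGGGTCCATCTCCGGTCCGAGCGT-3'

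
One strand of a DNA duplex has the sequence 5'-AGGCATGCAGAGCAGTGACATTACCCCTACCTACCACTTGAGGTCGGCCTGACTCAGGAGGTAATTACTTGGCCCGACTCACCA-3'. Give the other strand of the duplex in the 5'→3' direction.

The complement of AGGCATGCAGAGCAGTGACATTACCCCTACCTACCACTTGAGGTCGGCCTGACTCAGGAGGTAATTACTTGGCCCGACTCACCA is TCCGTACGTCTCGTCACTGTAATGGGGATGGATGGTGAACTCCAGCCGGACTGAGTCCTCCATTAATGAACCGGGCTGAGTGGT (A↔T, G↔C). DNA strands are antiparallel, so the complementary strand runs 3'→5'; reversing gives the 5'→3' form.

5′-TGGTGAGTCGGGCCAAGTAATTACCTCCTGAGTCAGGCCGACCTCAAGTGGTAGGTAGGGGTAATGTCACTGCTCTGCATGCCT-3′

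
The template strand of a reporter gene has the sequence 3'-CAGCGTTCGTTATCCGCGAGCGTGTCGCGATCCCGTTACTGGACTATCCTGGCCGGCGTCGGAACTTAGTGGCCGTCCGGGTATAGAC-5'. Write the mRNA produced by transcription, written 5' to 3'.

5'-GUCGCAAGCAAUAGGCGCUCGCACAGCGCUAGGGCAAUGACCUGAUAGGACCGGCCGCAGCCUUGAAUCACCGGCAGGCCCAUAUCUG-3'

Reading the template 3'→5' as shown, RNA polymerase pairs each base (A→U, T→A, G↔C) to build mRNA 5'→3' directly.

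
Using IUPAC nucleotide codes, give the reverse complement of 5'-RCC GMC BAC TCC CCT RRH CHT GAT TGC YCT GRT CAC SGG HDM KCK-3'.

5'-MGMKHDCCSGTGAYCAGRGCAATCADGDYYAGGGGAGTVGKCGGY-3'

Standard pairs A↔T, G↔C; ambiguity codes pair R↔Y, M↔K, S↔S, B↔V, D↔H. Complement (YGGCKGVTGAGGGGAYYDGDACTAACGRGACYAGTGSCCDHKMGM), then reverse for 5'→3'.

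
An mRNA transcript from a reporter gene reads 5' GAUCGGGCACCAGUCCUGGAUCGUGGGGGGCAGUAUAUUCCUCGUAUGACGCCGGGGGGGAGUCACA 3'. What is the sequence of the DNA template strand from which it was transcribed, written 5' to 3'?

5′-TGTGACTCCCCCCCGGCGTCATACGAGGAATATACTGCCCCCCACGATCCAGGACTGGTGCCCGATC-3′

Replace U with T to get the coding DNA strand: GATCGGGCACCAGTCCTGGATCGTGGGGGGCAGTATATTCCTCGTATGACGCCGGGGGGGAGTCACA. The template strand is its reverse complement (complement CTAGCCCGTGGTCAGGACCTAGCACCCCCCGTCATATAAGGAGCATACTGCGGCCCCCCCTCAGTGT, then reverse).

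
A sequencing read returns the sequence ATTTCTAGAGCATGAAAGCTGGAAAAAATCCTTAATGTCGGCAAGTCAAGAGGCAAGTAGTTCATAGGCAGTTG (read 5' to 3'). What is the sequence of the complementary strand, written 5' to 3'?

5'-CAACTGCCTATGAACTACTTGCCTCTTGACTTGCCGACATTAAGGATTTTTTCCAGCTTTCATGCTCTAGAAAT-3'

Pairing A↔T and G↔C gives TAAAGATCTCGTACTTTCGACCTTTTTTAGGAATTACAGCCGTTCAGTTCTCCGTTCATCAAGTATCCGTCAAC, running 3'→5'. Reverse for the 5'→3' convention.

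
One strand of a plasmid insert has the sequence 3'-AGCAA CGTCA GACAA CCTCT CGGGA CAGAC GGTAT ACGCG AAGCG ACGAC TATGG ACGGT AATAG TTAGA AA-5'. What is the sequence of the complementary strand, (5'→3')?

The strand is given 3'→5', so its complement runs 5'→3' in the same left-to-right order: pair each base A↔T, G↔C.

5'-TCGTTGCAGTCTGTTGGAGAGCCCTGTCTGCCATATGCGCTTCGCTGCTGATACCTGCCATTATCAATCTTT-3'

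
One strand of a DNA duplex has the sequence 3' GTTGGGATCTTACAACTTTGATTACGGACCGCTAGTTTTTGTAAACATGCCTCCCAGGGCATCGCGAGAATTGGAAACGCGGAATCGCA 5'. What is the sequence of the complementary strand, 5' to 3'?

5'-CAACCCTAGAATGTTGAAACTAATGCCTGGCGATCAAAAACATTTGTACGGAGGGTCCCGTAGCGCTCTTAACCTTTGCGCCTTAGCGT-3'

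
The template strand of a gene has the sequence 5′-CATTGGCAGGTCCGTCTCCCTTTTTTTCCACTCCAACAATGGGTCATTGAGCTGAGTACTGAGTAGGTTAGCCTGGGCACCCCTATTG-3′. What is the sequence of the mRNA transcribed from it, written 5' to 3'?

5'-CAAUAGGGGUGCCCAGGCUAACCUACUCAGUACUCAGCUCAAUGACCCAUUGUUGGAGUGGAAAAAAAGGGAGACGGACCUGCCAAUG-3'

The mRNA has the sequence of the coding strand (reverse complement of the template) with T→U. Reverse complement of CATTGGCAGGTCCGTCTCCCTTTTTTTCCACTCCAACAATGGGTCATTGAGCTGAGTACTGAGTAGGTTAGCCTGGGCACCCCTATTG is CAATAGGGGTGCCCAGGCTAACCTACTCAGTACTCAGCTCAATGACCCATTGTTGGAGTGGAAAAAAAGGGAGACGGACCTGCCAATG; then T→U.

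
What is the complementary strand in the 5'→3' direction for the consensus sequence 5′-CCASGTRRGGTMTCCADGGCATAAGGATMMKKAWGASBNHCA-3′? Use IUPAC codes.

5'-TGDNVSTCWTMMKKATCCTTATGCCHTGGAKACCYYACSTGG-3'

Standard pairs A↔T, G↔C; ambiguity codes pair R↔Y, M↔K, W↔W, S↔S, B↔V, D↔H, N↔N. Complement (GGTSCAYYCCAKAGGTHCCGTATTCCTAKKMMTWCTSVNDGT), then reverse for 5'→3'.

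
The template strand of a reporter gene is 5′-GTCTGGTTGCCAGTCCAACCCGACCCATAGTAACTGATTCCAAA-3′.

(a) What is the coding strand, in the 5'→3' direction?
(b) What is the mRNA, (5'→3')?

(a) The coding strand is the reverse complement of the template: complement CAGACCAACGGTCAGGTTGGGCTGGGTATCATTGACTAAGGTTT, then reverse.
(b) mRNA has the coding-strand sequence with T→U.

(a) 5'-TTTGGAATCAGTTACTATGGGTCGGGTTGGACTGGCAACCAGAC-3'
(b) 5'-UUUGGAAUCAGUUACUAUGGGUCGGGUUGGACUGGCAACCAGAC-3'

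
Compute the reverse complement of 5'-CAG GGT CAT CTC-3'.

5'-GAGATGACCCTG-3'

Complement each base (A↔T, G↔C): GTCCCAGTAGAG. Then reverse.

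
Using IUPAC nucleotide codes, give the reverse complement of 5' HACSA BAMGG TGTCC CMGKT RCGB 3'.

5'-VCGYAMCKGGGACACCKTVTSGTD-3'

Standard pairs A↔T, G↔C; ambiguity codes pair R↔Y, M↔K, S↔S, B↔V, H↔D. Complement (DTGSTVTKCCACAGGGKCMAYGCV), then reverse for 5'→3'.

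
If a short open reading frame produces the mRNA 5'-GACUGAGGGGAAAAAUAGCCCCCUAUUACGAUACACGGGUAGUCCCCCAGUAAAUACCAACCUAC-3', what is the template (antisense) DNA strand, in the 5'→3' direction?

5'-GTAGGTTGGTATTTACTGGGGGACTACCCGTGTATCGTAATAGGGGGCTATTTTTCCCCTCAGTC-3'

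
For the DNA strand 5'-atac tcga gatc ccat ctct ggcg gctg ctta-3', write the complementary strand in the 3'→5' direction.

3′-TATGAGCTCTAGGGTAGAGACCGCCGACGAAT-5′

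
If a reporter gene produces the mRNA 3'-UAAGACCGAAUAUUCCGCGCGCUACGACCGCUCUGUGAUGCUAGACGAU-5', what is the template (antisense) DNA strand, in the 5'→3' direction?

Written 5'→3' the mRNA is UAGCAGAUCGUAGUGUCUCGCCAGCAUCGCGCGCCUUAUAAGCCAGAAU, so the coding DNA strand is TAGCAGATCGTAGTGTCTCGCCAGCATCGCGCGCCTTATAAGCCAGAAT. The template is its reverse complement.

5'-ATTCTGGCTTATAAGGCGCGCGATGCTGGCGAGACACTACGATCTGCTA-3'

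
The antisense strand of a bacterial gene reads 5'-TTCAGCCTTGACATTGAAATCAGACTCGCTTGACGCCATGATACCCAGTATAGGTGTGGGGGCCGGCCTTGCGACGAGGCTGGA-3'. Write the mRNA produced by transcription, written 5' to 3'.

RNA polymerase reads the template 3'→5' and synthesizes mRNA 5'→3' by base-pairing (A→U, T→A, G↔C). The complement of the template is AAGTCGGAACTGTAACTTTAGTCTGAGCGAACTGCGGTACTATGGGTCATATCCACACCCCCGGCCGGAACGCTGCTCCGACCT; antiparallel, so 5'→3' the coding strand is TCCAGCCTCGTCGCAAGGCCGGCCCCCACACCTATACTGGGTATCATGGCGTCAAGCGAGTCTGATTTCAATGTCAAGGCTGAA. Replace T with U for the mRNA.

5'-UCCAGCCUCGUCGCAAGGCCGGCCCCCACACCUAUACUGGGUAUCAUGGCGUCAAGCGAGUCUGAUUUCAAUGUCAAGGCUGAA-3'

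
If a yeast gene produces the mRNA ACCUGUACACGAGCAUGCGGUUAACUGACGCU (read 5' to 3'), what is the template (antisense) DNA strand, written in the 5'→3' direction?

5'-AGCGTCAGTTAACCGCATGCTCGTGTACAGGT-3'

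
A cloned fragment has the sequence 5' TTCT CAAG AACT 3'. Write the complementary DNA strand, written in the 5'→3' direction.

5′-AGTTCTTGAGAA-3′

The complement of TTCTCAAGAACT is AAGAGTTCTTGA (A↔T, G↔C). DNA strands are antiparallel, so the complementary strand runs 3'→5'; reversing gives the 5'→3' form.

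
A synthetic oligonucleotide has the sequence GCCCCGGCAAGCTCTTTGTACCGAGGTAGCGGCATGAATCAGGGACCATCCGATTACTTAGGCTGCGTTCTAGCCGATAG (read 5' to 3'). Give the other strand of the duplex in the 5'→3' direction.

Pairing A↔T and G↔C gives CGGGGCCGTTCGAGAAACATGGCTCCATCGCCGTACTTAGTCCCTGGTAGGCTAATGAATCCGACGCAAGATCGGCTATC, running 3'→5'. Reverse for the 5'→3' convention.

5'-CTATCGGCTAGAACGCAGCCTAAGTAATCGGATGGTCCCTGATTCATGCCGCTACCTCGGTACAAAGAGCTTGCCGGGGC-3'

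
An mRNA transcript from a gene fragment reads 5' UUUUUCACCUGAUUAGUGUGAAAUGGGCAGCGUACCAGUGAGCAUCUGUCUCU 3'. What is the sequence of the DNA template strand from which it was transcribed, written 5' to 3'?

Replace U with T to get the coding DNA strand: TTTTTCACCTGATTAGTGTGAAATGGGCAGCGTACCAGTGAGCATCTGTCTCT. The template strand is its reverse complement (complement AAAAAGTGGACTAATCACACTTTACCCGTCGCATGGTCACTCGTAGACAGAGA, then reverse).

5'-AGAGACAGATGCTCACTGGTACGCTGCCCATTTCACACTAATCAGGTGAAAAA-3'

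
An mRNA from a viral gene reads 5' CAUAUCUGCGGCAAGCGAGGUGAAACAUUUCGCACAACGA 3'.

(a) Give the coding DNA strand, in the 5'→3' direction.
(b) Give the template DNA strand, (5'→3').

(a) The coding strand matches the mRNA with U→T.
(b) The template strand is the reverse complement of the coding strand.

(a) 5′-CATATCTGCGGCAAGCGAGGTGAAACATTTCGCACAACGA-3′
(b) 5'-TCGTTGTGCGAAATGTTTCACCTCGCTTGCCGCAGATATG-3'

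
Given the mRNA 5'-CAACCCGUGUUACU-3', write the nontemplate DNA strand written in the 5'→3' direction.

5'-CAACCCGTGTTACT-3'

The coding DNA strand has the same 5'→3' sequence as the mRNA with U replaced by T.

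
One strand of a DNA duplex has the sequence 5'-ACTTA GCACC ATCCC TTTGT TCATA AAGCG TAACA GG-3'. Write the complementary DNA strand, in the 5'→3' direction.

5′-CCTGTTACGCTTTATGAACAAAGGGATGGTGCTAAGT-3′

The complement of ACTTAGCACCATCCCTTTGTTCATAAAGCGTAACAGG is TGAATCGTGGTAGGGAAACAAGTATTTCGCATTGTCC (A↔T, G↔C). DNA strands are antiparallel, so the complementary strand runs 3'→5'; reversing gives the 5'→3' form.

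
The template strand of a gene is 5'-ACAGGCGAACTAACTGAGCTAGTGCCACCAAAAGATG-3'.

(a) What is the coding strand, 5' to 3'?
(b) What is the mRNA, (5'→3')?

(a) 5'-CATCTTTTGGTGGCACTAGCTCAGTTAGTTCGCCTGT-3'
(b) 5'-CAUCUUUUGGUGGCACUAGCUCAGUUAGUUCGCCUGU-3'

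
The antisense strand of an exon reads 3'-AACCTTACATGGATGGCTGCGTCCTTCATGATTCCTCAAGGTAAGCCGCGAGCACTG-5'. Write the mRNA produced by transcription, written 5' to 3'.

Reading the template 3'→5' as shown, RNA polymerase pairs each base (A→U, T→A, G↔C) to build mRNA 5'→3' directly.

5'-UUGGAAUGUACCUACCGACGCAGGAAGUACUAAGGAGUUCCAUUCGGCGCUCGUGAC-3'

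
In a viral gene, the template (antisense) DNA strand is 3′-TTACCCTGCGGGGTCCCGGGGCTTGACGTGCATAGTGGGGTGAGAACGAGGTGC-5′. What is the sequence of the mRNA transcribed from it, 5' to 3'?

Reading the template 3'→5' as shown, RNA polymerase pairs each base (A→U, T→A, G↔C) to build mRNA 5'→3' directly.

5'-AAUGGGACGCCCCAGGGCCCCGAACUGCACGUAUCACCCCACUCUUGCUCCACG-3'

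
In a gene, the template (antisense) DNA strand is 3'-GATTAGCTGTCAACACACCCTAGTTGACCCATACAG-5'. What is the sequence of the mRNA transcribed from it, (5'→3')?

Reading the template 3'→5' as shown, RNA polymerase pairs each base (A→U, T→A, G↔C) to build mRNA 5'→3' directly.

5'-CUAAUCGACAGUUGUGUGGGAUCAACUGGGUAUGUC-3'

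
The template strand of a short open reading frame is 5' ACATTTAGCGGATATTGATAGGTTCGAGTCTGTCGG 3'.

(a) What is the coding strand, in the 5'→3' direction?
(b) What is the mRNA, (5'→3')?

(a) The coding strand is the reverse complement of the template: complement TGTAAATCGCCTATAACTATCCAAGCTCAGACAGCC, then reverse.
(b) mRNA has the coding-strand sequence with T→U.

(a) 5'-CCGACAGACTCGAACCTATCAATATCCGCTAAATGT-3'
(b) 5′-CCGACAGACUCGAACCUAUCAAUAUCCGCUAAAUGU-3′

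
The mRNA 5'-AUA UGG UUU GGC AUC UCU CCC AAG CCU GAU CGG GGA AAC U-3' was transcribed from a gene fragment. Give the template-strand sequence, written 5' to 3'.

5'-AGTTTCCCCGATCAGGCTTGGGAGAGATGCCAAACCATAT-3'

Replace U with T to get the coding DNA strand: ATATGGTTTGGCATCTCTCCCAAGCCTGATCGGGGAAACT. The template strand is its reverse complement (complement TATACCAAACCGTAGAGAGGGTTCGGACTAGCCCCTTTGA, then reverse).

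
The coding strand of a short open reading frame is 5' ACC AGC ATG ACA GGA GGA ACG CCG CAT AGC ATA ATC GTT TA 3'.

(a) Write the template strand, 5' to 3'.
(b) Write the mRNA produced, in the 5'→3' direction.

(a) 5'-TAAACGATTATGCTATGCGGCGTTCCTCCTGTCATGCTGGT-3'
(b) 5'-ACCAGCAUGACAGGAGGAACGCCGCAUAGCAUAAUCGUUUA-3'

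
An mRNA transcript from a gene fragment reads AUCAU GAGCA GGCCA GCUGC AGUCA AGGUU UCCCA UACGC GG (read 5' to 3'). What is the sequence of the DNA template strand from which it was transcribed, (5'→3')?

Replace U with T to get the coding DNA strand: ATCATGAGCAGGCCAGCTGCAGTCAAGGTTTCCCATACGCGG. The template strand is its reverse complement (complement TAGTACTCGTCCGGTCGACGTCAGTTCCAAAGGGTATGCGCC, then reverse).

5'-CCGCGTATGGGAAACCTTGACTGCAGCTGGCCTGCTCATGAT-3'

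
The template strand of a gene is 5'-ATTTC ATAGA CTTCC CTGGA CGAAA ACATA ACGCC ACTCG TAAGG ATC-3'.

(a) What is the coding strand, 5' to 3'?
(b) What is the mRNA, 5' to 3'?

(a) The coding strand is the reverse complement of the template: complement TAAAGTATCTGAAGGGACCTGCTTTTGTATTGCGGTGAGCATTCCTAG, then reverse.
(b) mRNA has the coding-strand sequence with T→U.

(a) 5'-GATCCTTACGAGTGGCGTTATGTTTTCGTCCAGGGAAGTCTATGAAAT-3'
(b) 5'-GAUCCUUACGAGUGGCGUUAUGUUUUCGUCCAGGGAAGUCUAUGAAAU-3'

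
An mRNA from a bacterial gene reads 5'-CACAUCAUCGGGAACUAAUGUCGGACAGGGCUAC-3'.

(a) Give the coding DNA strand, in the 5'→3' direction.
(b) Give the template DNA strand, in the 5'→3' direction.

(a) 5'-CACATCATCGGGAACTAATGTCGGACAGGGCTAC-3'
(b) 5'-GTAGCCCTGTCCGACATTAGTTCCCGATGATGTG-3'

(a) The coding strand matches the mRNA with U→T.
(b) The template strand is the reverse complement of the coding strand.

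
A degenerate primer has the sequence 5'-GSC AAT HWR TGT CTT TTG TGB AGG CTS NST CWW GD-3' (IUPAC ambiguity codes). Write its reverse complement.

5'-HCWWGASNSAGCCTVCACAAAAGACAYWDATTGSC-3'

Standard pairs A↔T, G↔C; ambiguity codes pair R↔Y, W↔W, S↔S, B↔V, D↔H, N↔N. Complement (CSGTTADWYACAGAAAACACVTCCGASNSAGWWCH), then reverse for 5'→3'.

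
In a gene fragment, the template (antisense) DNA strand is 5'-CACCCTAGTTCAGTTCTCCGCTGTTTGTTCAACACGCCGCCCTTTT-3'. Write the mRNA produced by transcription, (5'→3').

5'-AAAAGGGCGGCGUGUUGAACAAACAGCGGAGAACUGAACUAGGGUG-3'

The mRNA has the sequence of the coding strand (reverse complement of the template) with T→U. Reverse complement of CACCCTAGTTCAGTTCTCCGCTGTTTGTTCAACACGCCGCCCTTTT is AAAAGGGCGGCGTGTTGAACAAACAGCGGAGAACTGAACTAGGGTG; then T→U.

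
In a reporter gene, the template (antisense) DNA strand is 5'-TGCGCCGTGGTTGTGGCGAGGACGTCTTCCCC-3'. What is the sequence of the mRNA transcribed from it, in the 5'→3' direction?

5′-GGGGAAGACGUCCUCGCCACAACCACGGCGCA-3′

The mRNA has the sequence of the coding strand (reverse complement of the template) with T→U. Reverse complement of TGCGCCGTGGTTGTGGCGAGGACGTCTTCCCC is GGGGAAGACGTCCTCGCCACAACCACGGCGCA; then T→U.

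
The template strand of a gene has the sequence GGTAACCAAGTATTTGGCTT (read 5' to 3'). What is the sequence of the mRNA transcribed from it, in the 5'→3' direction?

RNA polymerase reads the template 3'→5' and synthesizes mRNA 5'→3' by base-pairing (A→U, T→A, G↔C). The complement of the template is CCATTGGTTCATAAACCGAA; antiparallel, so 5'→3' the coding strand is AAGCCAAATACTTGGTTACC. Replace T with U for the mRNA.

5'-AAGCCAAAUACUUGGUUACC-3'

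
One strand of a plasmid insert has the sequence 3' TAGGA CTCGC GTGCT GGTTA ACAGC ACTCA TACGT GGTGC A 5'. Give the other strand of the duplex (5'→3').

The strand is given 3'→5', so its complement runs 5'→3' in the same left-to-right order: pair each base A↔T, G↔C.

5'-ATCCTGAGCGCACGACCAATTGTCGTGAGTATGCACCACGT-3'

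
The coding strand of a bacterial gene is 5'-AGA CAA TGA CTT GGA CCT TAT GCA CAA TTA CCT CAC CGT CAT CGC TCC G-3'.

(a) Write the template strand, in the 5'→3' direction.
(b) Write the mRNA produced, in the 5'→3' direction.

(a) 5'-CGGAGCGATGACGGTGAGGTAATTGTGCATAAGGTCCAAGTCATTGTCT-3'
(b) 5'-AGACAAUGACUUGGACCUUAUGCACAAUUACCUCACCGUCAUCGCUCCG-3'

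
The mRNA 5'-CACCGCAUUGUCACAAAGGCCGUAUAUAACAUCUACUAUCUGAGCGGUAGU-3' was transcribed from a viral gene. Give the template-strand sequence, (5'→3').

5'-ACTACCGCTCAGATAGTAGATGTTATATACGGCCTTTGTGACAATGCGGTG-3'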